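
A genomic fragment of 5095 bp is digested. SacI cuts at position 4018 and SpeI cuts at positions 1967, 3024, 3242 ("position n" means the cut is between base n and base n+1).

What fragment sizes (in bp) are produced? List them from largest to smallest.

1967, 1077, 1057, 776, 218 bp

Combined cut positions (sorted): 1967, 3024, 3242, 4018.
Linear molecule, 4 cuts → 5 fragments:
  1967 − 0 = 1967 bp
  3024 − 1967 = 1057 bp
  3242 − 3024 = 218 bp
  4018 − 3242 = 776 bp
  5095 − 4018 = 1077 bp
Sorted largest to smallest: 1967, 1077, 1057, 776, 218 bp.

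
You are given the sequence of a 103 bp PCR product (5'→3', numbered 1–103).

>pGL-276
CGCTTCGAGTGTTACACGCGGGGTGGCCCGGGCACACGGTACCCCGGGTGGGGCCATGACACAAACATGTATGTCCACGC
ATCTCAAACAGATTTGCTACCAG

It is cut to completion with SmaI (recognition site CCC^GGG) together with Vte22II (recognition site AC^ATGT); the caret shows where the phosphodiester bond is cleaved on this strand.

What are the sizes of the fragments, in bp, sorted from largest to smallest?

SmaI sites (CCCGGG) start at positions 27, 43.
SmaI cuts after base 3 of each site, so after positions 29, 45.
The Vte22II site (ACATGT) starts at position 65.
Vte22II cuts after base 2 of each site, so after position 66.
Combined cut positions: 29, 45, 66.
Linear molecule, 3 cuts → 4 fragments:
  1–29 → 29 bp
  30–45 → 16 bp
  46–66 → 21 bp
  67–103 → 37 bp
Sorted largest to smallest: 37, 29, 21, 16 bp.

37, 29, 21, 16 bp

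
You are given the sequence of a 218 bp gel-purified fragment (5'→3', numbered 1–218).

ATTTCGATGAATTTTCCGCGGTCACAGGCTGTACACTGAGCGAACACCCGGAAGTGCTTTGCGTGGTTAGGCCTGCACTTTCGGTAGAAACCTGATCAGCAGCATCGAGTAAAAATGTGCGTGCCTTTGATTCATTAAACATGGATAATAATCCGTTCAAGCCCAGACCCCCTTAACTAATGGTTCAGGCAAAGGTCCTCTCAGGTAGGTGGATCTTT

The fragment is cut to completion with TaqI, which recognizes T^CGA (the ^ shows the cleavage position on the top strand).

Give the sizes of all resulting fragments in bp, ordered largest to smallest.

TaqI sites (TCGA) start at positions 4, 105.
TaqI cuts after the first base of each site, so after positions 4, 105.
Linear molecule, 2 cuts → 3 fragments:
  1–4 → 4 bp
  5–105 → 101 bp
  106–218 → 113 bp
Sorted largest to smallest: 113, 101, 4 bp.

113, 101, 4 bp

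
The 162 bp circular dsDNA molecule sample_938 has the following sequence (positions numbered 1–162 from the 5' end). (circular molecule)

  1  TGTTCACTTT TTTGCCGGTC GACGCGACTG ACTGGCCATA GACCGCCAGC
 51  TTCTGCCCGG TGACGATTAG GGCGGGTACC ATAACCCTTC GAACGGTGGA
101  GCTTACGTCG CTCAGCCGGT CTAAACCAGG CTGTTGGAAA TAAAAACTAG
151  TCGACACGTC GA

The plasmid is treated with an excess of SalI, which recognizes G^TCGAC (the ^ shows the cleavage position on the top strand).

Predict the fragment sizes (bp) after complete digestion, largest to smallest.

132, 30 bp

SalI sites (GTCGAC) start at positions 18, 150.
SalI cuts after the first base of each site, so after positions 18, 150.
Circular molecule, 2 cuts → 2 fragments:
  19–150 → 132 bp
  151–162 then 1–18 → 12 + 18 = 30 bp
Sorted largest to smallest: 132, 30 bp.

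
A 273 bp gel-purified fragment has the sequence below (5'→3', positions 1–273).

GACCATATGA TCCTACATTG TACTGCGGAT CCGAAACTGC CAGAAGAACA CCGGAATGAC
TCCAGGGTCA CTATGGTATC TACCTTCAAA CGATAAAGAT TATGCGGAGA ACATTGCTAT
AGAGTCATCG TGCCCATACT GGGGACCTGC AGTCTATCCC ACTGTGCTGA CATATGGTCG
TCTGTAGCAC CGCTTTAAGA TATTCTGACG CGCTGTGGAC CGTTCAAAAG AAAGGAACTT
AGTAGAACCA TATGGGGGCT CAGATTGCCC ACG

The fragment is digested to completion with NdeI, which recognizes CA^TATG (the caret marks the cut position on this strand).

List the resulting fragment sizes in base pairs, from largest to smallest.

167, 78, 23, 5 bp

NdeI sites (CATATG) start at positions 4, 171, 249.
NdeI cuts after base 2 of each site, so after positions 5, 172, 250.
Linear molecule, 3 cuts → 4 fragments:
  1–5 → 5 bp
  6–172 → 167 bp
  173–250 → 78 bp
  251–273 → 23 bp
Sorted largest to smallest: 167, 78, 23, 5 bp.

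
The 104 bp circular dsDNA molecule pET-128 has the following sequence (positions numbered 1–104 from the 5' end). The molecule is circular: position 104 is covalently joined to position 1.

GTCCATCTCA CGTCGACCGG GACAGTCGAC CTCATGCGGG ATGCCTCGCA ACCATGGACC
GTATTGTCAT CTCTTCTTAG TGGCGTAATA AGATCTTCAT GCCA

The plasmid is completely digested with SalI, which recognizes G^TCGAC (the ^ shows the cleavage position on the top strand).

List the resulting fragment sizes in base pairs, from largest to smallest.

91, 13 bp

SalI sites (GTCGAC) start at positions 12, 25.
SalI cuts after the first base of each site, so after positions 12, 25.
Circular molecule, 2 cuts → 2 fragments:
  13–25 → 13 bp
  26–104 then 1–12 → 79 + 12 = 91 bp
Sorted largest to smallest: 91, 13 bp.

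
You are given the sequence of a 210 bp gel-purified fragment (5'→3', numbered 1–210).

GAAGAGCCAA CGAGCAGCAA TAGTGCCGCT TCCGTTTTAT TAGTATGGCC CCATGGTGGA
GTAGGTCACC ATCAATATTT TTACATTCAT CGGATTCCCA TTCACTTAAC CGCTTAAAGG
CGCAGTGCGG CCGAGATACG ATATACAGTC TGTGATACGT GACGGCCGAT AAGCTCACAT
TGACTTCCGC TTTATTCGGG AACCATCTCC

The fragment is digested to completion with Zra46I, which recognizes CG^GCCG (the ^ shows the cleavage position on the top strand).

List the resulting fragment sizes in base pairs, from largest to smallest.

129, 46, 35 bp

Zra46I sites (CGGCCG) start at positions 128, 163.
Zra46I cuts after base 2 of each site, so after positions 129, 164.
Linear molecule, 2 cuts → 3 fragments:
  1–129 → 129 bp
  130–164 → 35 bp
  165–210 → 46 bp
Sorted largest to smallest: 129, 46, 35 bp.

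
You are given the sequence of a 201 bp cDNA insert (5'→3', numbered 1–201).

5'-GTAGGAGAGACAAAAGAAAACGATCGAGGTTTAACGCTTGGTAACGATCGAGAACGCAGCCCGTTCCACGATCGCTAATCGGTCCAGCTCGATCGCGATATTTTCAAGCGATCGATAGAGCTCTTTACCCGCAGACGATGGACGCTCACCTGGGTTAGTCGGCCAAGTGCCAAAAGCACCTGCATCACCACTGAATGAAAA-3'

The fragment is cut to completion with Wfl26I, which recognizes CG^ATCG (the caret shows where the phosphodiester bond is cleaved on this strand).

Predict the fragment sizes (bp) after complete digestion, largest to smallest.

Wfl26I sites (CGATCG) start at positions 21, 45, 69, 90, 109.
Wfl26I cuts after base 2 of each site, so after positions 22, 46, 70, 91, 110.
Linear molecule, 5 cuts → 6 fragments:
  1–22 → 22 bp
  23–46 → 24 bp
  47–70 → 24 bp
  71–91 → 21 bp
  92–110 → 19 bp
  111–201 → 91 bp
Sorted largest to smallest: 91, 24, 24, 22, 21, 19 bp.

91, 24, 24, 22, 21, 19 bp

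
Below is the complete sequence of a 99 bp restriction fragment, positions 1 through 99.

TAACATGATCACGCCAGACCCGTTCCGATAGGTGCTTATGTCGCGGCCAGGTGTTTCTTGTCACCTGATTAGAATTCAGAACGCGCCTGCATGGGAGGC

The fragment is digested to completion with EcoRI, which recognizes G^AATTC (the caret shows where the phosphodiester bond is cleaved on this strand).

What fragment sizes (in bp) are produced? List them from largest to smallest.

72, 27 bp

The EcoRI site (GAATTC) starts at position 72.
EcoRI cuts after the first base of each site, so after position 72.
Linear molecule, 1 cut → 2 fragments:
  1–72 → 72 bp
  73–99 → 27 bp
Sorted largest to smallest: 72, 27 bp.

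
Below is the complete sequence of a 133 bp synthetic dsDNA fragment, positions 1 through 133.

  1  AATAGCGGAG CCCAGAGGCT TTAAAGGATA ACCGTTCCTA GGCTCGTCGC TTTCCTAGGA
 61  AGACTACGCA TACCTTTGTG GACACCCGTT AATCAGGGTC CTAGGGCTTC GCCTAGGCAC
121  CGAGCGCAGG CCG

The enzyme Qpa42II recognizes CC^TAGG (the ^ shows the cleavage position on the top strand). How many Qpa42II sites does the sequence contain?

CCTAGG occurs starting at positions 37, 54, 100, 112.
Qpa42II cuts at 4 sites.

4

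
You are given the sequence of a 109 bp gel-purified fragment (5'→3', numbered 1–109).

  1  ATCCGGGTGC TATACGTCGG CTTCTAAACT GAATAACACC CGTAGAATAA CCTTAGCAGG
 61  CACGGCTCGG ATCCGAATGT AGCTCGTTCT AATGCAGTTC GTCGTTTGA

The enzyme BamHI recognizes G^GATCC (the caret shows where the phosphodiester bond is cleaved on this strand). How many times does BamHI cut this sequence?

GGATCC occurs starting at position 69.
BamHI cuts at 1 site.

1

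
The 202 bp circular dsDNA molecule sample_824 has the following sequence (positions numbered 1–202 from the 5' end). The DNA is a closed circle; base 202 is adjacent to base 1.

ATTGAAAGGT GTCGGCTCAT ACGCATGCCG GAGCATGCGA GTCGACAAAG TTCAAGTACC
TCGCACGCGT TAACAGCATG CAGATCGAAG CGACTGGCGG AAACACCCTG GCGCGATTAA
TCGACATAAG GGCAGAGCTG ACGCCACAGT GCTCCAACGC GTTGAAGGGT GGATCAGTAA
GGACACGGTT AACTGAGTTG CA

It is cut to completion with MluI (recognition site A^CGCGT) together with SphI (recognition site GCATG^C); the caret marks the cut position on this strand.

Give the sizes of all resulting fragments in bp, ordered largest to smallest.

77, 72, 28, 15, 10 bp

MluI sites (ACGCGT) start at positions 65, 157.
MluI cuts after the first base of each site, so after positions 65, 157.
SphI sites (GCATGC) start at positions 23, 33, 76.
SphI cuts after base 5 of each site (before the last base), so after positions 27, 37, 80.
Combined cut positions: 27, 37, 65, 80, 157.
Circular molecule, 5 cuts → 5 fragments:
  28–37 → 10 bp
  38–65 → 28 bp
  66–80 → 15 bp
  81–157 → 77 bp
  158–202 then 1–27 → 45 + 27 = 72 bp
Sorted largest to smallest: 77, 72, 28, 15, 10 bp.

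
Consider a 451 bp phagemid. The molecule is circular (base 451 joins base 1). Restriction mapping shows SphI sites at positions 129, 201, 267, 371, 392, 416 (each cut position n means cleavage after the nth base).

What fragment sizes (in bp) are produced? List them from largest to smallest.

Circular molecule, 6 cuts → 6 fragments:
  201 − 129 = 72 bp
  267 − 201 = 66 bp
  371 − 267 = 104 bp
  392 − 371 = 21 bp
  416 − 392 = 24 bp
  wrap: 451 − 416 + 129 = 164 bp
Sorted largest to smallest: 164, 104, 72, 66, 24, 21 bp.

164, 104, 72, 66, 24, 21 bp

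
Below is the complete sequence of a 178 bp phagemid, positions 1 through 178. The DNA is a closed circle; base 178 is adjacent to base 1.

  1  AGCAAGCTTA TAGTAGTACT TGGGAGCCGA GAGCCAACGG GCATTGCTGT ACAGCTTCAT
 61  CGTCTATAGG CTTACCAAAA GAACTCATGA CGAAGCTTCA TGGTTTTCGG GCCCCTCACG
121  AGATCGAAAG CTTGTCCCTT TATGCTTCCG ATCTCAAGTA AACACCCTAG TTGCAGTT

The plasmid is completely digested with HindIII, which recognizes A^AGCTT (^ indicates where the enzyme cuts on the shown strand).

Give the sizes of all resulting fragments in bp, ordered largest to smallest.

89, 54, 35 bp

HindIII sites (AAGCTT) start at positions 4, 93, 128.
HindIII cuts after the first base of each site, so after positions 4, 93, 128.
Circular molecule, 3 cuts → 3 fragments:
  5–93 → 89 bp
  94–128 → 35 bp
  129–178 then 1–4 → 50 + 4 = 54 bp
Sorted largest to smallest: 89, 54, 35 bp.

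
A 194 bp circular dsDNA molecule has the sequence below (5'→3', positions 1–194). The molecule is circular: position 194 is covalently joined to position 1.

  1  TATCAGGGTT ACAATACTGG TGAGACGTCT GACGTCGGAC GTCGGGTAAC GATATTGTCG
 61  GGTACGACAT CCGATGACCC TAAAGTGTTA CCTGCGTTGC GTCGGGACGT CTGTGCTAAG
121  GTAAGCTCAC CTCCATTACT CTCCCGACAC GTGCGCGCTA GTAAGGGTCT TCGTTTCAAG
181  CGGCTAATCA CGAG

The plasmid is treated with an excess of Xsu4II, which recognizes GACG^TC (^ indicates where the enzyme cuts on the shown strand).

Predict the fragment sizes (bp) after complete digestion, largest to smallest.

Xsu4II sites (GACGTC) start at positions 24, 31, 38, 106.
Xsu4II cuts after base 4 of each site, so after positions 27, 34, 41, 109.
Circular molecule, 4 cuts → 4 fragments:
  28–34 → 7 bp
  35–41 → 7 bp
  42–109 → 68 bp
  110–194 then 1–27 → 85 + 27 = 112 bp
Sorted largest to smallest: 112, 68, 7, 7 bp.

112, 68, 7, 7 bp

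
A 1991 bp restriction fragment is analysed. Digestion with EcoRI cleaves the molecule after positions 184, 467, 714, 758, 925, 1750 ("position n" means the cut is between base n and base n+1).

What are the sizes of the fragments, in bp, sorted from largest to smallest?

825, 283, 247, 241, 184, 167, 44 bp

Linear molecule, 6 cuts → 7 fragments:
  184 − 0 = 184 bp
  467 − 184 = 283 bp
  714 − 467 = 247 bp
  758 − 714 = 44 bp
  925 − 758 = 167 bp
  1750 − 925 = 825 bp
  1991 − 1750 = 241 bp
Sorted largest to smallest: 825, 283, 247, 241, 184, 167, 44 bp.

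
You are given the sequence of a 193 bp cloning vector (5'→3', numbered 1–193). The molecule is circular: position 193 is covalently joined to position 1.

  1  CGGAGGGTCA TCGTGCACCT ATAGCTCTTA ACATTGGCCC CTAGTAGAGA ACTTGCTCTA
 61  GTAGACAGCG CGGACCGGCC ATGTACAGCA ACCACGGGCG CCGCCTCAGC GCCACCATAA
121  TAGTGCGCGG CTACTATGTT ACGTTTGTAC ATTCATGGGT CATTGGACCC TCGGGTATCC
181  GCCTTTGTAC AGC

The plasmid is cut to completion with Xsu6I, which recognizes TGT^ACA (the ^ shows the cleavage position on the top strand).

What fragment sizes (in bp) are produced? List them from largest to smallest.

Xsu6I sites (TGTACA) start at positions 82, 146, 186.
Xsu6I cuts after base 3 of each site, so after positions 84, 148, 188.
Circular molecule, 3 cuts → 3 fragments:
  85–148 → 64 bp
  149–188 → 40 bp
  189–193 then 1–84 → 5 + 84 = 89 bp
Sorted largest to smallest: 89, 64, 40 bp.

89, 64, 40 bp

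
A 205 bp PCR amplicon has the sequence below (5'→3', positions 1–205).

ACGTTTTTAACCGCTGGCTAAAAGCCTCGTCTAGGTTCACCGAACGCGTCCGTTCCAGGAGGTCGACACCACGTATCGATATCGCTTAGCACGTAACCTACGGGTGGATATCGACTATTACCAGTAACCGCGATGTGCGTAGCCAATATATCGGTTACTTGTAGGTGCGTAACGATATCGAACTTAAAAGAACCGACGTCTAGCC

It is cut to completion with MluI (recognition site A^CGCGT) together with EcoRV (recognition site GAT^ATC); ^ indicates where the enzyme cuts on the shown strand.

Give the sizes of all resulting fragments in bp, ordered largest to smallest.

67, 44, 36, 29, 29 bp

The MluI site (ACGCGT) starts at position 44.
MluI cuts after the first base of each site, so after position 44.
EcoRV sites (GATATC) start at positions 78, 107, 174.
EcoRV cuts after base 3 of each site, so after positions 80, 109, 176.
Combined cut positions: 44, 80, 109, 176.
Linear molecule, 4 cuts → 5 fragments:
  1–44 → 44 bp
  45–80 → 36 bp
  81–109 → 29 bp
  110–176 → 67 bp
  177–205 → 29 bp
Sorted largest to smallest: 67, 44, 36, 29, 29 bp.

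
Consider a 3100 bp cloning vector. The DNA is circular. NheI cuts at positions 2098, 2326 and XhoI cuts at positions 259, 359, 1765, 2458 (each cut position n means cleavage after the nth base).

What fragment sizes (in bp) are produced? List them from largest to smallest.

Combined cut positions (sorted): 259, 359, 1765, 2098, 2326, 2458.
Circular molecule, 6 cuts → 6 fragments:
  359 − 259 = 100 bp
  1765 − 359 = 1406 bp
  2098 − 1765 = 333 bp
  2326 − 2098 = 228 bp
  2458 − 2326 = 132 bp
  wrap: 3100 − 2458 + 259 = 901 bp
Sorted largest to smallest: 1406, 901, 333, 228, 132, 100 bp.

1406, 901, 333, 228, 132, 100 bp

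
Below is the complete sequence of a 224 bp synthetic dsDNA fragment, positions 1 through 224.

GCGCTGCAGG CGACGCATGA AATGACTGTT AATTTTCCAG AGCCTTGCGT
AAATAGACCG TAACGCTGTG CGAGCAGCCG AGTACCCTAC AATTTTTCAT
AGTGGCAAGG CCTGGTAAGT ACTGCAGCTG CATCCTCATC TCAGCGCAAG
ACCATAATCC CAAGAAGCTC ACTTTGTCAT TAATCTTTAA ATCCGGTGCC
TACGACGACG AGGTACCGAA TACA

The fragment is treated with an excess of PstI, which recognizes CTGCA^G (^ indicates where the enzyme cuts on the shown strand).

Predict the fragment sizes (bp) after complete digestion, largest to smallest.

118, 98, 8 bp

PstI sites (CTGCAG) start at positions 4, 122.
PstI cuts after base 5 of each site (before the last base), so after positions 8, 126.
Linear molecule, 2 cuts → 3 fragments:
  1–8 → 8 bp
  9–126 → 118 bp
  127–224 → 98 bp
Sorted largest to smallest: 118, 98, 8 bp.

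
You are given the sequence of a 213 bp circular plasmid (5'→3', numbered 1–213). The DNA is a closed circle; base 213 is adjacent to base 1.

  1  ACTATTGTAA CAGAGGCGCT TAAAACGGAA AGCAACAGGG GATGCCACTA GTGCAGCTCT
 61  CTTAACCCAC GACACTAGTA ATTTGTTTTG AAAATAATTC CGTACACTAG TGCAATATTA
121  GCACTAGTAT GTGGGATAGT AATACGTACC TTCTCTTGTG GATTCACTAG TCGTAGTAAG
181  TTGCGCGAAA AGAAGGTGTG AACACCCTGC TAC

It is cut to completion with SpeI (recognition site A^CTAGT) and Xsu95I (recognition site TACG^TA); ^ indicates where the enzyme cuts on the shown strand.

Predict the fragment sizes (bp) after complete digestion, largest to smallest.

94, 32, 27, 23, 20, 17 bp

SpeI sites (ACTAGT) start at positions 47, 74, 106, 123, 166.
SpeI cuts after the first base of each site, so after positions 47, 74, 106, 123, 166.
The Xsu95I site (TACGTA) starts at position 143.
Xsu95I cuts after base 4 of each site, so after position 146.
Combined cut positions: 47, 74, 106, 123, 146, 166.
Circular molecule, 6 cuts → 6 fragments:
  48–74 → 27 bp
  75–106 → 32 bp
  107–123 → 17 bp
  124–146 → 23 bp
  147–166 → 20 bp
  167–213 then 1–47 → 47 + 47 = 94 bp
Sorted largest to smallest: 94, 32, 27, 23, 20, 17 bp.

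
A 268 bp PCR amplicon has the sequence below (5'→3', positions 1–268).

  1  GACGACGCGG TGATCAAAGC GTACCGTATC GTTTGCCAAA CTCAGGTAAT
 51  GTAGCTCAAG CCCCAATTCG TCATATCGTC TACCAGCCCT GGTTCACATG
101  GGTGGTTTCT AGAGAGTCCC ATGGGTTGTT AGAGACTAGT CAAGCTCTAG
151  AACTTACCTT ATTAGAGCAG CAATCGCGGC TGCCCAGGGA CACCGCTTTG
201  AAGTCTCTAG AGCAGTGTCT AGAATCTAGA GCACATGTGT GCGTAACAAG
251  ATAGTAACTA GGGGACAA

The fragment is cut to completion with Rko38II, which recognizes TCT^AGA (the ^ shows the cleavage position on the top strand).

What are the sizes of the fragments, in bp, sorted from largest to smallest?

Rko38II sites (TCTAGA) start at positions 108, 146, 206, 218, 225.
Rko38II cuts after base 3 of each site, so after positions 110, 148, 208, 220, 227.
Linear molecule, 5 cuts → 6 fragments:
  1–110 → 110 bp
  111–148 → 38 bp
  149–208 → 60 bp
  209–220 → 12 bp
  221–227 → 7 bp
  228–268 → 41 bp
Sorted largest to smallest: 110, 60, 41, 38, 12, 7 bp.

110, 60, 41, 38, 12, 7 bp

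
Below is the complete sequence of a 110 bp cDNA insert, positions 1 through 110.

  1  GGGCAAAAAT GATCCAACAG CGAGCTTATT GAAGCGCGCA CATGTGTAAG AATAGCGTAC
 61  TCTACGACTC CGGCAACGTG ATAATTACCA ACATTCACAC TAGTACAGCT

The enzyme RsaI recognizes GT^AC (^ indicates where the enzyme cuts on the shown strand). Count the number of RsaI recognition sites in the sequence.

2

GTAC occurs starting at positions 57, 103.
RsaI cuts at 2 sites.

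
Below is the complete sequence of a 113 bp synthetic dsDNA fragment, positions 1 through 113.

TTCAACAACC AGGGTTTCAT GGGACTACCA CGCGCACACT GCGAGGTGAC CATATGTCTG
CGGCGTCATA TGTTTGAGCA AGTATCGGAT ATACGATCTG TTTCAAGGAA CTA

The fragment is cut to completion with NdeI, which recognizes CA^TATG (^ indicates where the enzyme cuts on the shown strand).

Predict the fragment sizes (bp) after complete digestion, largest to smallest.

NdeI sites (CATATG) start at positions 51, 67.
NdeI cuts after base 2 of each site, so after positions 52, 68.
Linear molecule, 2 cuts → 3 fragments:
  1–52 → 52 bp
  53–68 → 16 bp
  69–113 → 45 bp
Sorted largest to smallest: 52, 45, 16 bp.

52, 45, 16 bp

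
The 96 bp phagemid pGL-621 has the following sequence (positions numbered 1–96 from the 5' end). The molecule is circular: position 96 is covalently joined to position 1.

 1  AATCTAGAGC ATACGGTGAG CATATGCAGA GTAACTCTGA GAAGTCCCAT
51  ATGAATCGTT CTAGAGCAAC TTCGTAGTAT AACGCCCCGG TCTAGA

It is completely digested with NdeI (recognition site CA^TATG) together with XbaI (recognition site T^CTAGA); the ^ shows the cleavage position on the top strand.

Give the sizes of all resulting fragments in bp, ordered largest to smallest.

NdeI sites (CATATG) start at positions 21, 48.
NdeI cuts after base 2 of each site, so after positions 22, 49.
XbaI sites (TCTAGA) start at positions 3, 60, 91.
XbaI cuts after the first base of each site, so after positions 3, 60, 91.
Combined cut positions: 3, 22, 49, 60, 91.
Circular molecule, 5 cuts → 5 fragments:
  4–22 → 19 bp
  23–49 → 27 bp
  50–60 → 11 bp
  61–91 → 31 bp
  92–96 then 1–3 → 5 + 3 = 8 bp
Sorted largest to smallest: 31, 27, 19, 11, 8 bp.

31, 27, 19, 11, 8 bp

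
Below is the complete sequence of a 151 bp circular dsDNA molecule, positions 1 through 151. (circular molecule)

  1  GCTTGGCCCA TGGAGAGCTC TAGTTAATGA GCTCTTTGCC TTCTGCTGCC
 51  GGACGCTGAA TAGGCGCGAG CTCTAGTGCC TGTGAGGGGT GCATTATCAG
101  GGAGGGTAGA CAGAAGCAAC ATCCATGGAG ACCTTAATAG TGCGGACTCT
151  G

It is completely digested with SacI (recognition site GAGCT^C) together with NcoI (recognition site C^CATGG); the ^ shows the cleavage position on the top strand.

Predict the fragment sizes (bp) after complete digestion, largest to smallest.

51, 39, 36, 14, 11 bp

SacI sites (GAGCTC) start at positions 15, 29, 68.
SacI cuts after base 5 of each site (before the last base), so after positions 19, 33, 72.
NcoI sites (CCATGG) start at positions 8, 123.
NcoI cuts after the first base of each site, so after positions 8, 123.
Combined cut positions: 8, 19, 33, 72, 123.
Circular molecule, 5 cuts → 5 fragments:
  9–19 → 11 bp
  20–33 → 14 bp
  34–72 → 39 bp
  73–123 → 51 bp
  124–151 then 1–8 → 28 + 8 = 36 bp
Sorted largest to smallest: 51, 39, 36, 14, 11 bp.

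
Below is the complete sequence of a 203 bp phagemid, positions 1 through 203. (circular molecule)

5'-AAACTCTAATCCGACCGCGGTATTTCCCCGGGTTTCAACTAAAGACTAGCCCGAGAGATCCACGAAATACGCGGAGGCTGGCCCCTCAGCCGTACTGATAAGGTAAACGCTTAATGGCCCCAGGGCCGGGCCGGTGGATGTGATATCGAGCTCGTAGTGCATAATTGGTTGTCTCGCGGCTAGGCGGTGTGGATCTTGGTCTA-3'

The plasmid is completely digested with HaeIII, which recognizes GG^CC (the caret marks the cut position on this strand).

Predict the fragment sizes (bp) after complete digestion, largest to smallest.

HaeIII sites (GGCC) start at positions 80, 116, 124, 129.
HaeIII cuts after base 2 of each site, so after positions 81, 117, 125, 130.
Circular molecule, 4 cuts → 4 fragments:
  82–117 → 36 bp
  118–125 → 8 bp
  126–130 → 5 bp
  131–203 then 1–81 → 73 + 81 = 154 bp
Sorted largest to smallest: 154, 36, 8, 5 bp.

154, 36, 8, 5 bp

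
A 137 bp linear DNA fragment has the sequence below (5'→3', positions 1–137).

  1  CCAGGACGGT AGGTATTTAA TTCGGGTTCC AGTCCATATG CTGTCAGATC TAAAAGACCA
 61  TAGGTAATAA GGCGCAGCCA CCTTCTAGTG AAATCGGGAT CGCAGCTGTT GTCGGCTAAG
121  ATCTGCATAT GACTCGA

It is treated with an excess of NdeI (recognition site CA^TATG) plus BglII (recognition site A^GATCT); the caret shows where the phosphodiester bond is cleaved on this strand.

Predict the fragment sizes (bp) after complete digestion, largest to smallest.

NdeI sites (CATATG) start at positions 35, 126.
NdeI cuts after base 2 of each site, so after positions 36, 127.
BglII sites (AGATCT) start at positions 46, 119.
BglII cuts after the first base of each site, so after positions 46, 119.
Combined cut positions: 36, 46, 119, 127.
Linear molecule, 4 cuts → 5 fragments:
  1–36 → 36 bp
  37–46 → 10 bp
  47–119 → 73 bp
  120–127 → 8 bp
  128–137 → 10 bp
Sorted largest to smallest: 73, 36, 10, 10, 8 bp.

73, 36, 10, 10, 8 bp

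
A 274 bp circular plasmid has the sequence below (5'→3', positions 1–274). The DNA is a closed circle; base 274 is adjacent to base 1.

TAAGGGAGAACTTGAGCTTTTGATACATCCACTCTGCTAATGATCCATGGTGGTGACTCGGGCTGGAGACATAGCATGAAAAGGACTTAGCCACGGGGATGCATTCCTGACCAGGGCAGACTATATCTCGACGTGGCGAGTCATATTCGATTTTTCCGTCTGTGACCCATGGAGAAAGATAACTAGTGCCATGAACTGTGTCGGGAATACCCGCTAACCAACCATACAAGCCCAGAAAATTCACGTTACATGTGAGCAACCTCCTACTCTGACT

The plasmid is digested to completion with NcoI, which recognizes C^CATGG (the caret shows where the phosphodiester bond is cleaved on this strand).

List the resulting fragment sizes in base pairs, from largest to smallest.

NcoI sites (CCATGG) start at positions 45, 167.
NcoI cuts after the first base of each site, so after positions 45, 167.
Circular molecule, 2 cuts → 2 fragments:
  46–167 → 122 bp
  168–274 then 1–45 → 107 + 45 = 152 bp
Sorted largest to smallest: 152, 122 bp.

152, 122 bp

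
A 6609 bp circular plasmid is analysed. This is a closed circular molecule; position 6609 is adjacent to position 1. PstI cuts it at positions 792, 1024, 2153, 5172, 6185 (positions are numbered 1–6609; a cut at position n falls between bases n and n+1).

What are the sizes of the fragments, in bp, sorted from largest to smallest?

Circular molecule, 5 cuts → 5 fragments:
  1024 − 792 = 232 bp
  2153 − 1024 = 1129 bp
  5172 − 2153 = 3019 bp
  6185 − 5172 = 1013 bp
  wrap: 6609 − 6185 + 792 = 1216 bp
Sorted largest to smallest: 3019, 1216, 1129, 1013, 232 bp.

3019, 1216, 1129, 1013, 232 bp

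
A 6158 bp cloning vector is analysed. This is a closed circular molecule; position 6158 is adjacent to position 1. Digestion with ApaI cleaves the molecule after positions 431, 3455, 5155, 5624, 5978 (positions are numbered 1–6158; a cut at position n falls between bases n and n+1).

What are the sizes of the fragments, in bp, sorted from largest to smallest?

3024, 1700, 611, 469, 354 bp

Circular molecule, 5 cuts → 5 fragments:
  3455 − 431 = 3024 bp
  5155 − 3455 = 1700 bp
  5624 − 5155 = 469 bp
  5978 − 5624 = 354 bp
  wrap: 6158 − 5978 + 431 = 611 bp
Sorted largest to smallest: 3024, 1700, 611, 469, 354 bp.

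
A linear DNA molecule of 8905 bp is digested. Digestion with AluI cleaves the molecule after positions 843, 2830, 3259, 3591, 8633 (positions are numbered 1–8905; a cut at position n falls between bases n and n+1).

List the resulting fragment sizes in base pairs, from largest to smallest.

Linear molecule, 5 cuts → 6 fragments:
  843 − 0 = 843 bp
  2830 − 843 = 1987 bp
  3259 − 2830 = 429 bp
  3591 − 3259 = 332 bp
  8633 − 3591 = 5042 bp
  8905 − 8633 = 272 bp
Sorted largest to smallest: 5042, 1987, 843, 429, 332, 272 bp.

5042, 1987, 843, 429, 332, 272 bp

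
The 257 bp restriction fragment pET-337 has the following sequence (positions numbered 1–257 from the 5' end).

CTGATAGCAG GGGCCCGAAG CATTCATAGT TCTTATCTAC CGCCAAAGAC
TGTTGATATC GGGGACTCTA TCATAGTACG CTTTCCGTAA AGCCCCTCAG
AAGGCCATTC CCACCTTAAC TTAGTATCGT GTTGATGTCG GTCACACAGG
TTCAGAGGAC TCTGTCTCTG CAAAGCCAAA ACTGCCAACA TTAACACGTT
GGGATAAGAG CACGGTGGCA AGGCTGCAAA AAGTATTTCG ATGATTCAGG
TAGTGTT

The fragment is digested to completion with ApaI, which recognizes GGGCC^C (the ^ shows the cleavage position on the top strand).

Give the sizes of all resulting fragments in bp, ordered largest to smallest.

242, 15 bp

The ApaI site (GGGCCC) starts at position 11.
ApaI cuts after base 5 of each site (before the last base), so after position 15.
Linear molecule, 1 cut → 2 fragments:
  1–15 → 15 bp
  16–257 → 242 bp
Sorted largest to smallest: 242, 15 bp.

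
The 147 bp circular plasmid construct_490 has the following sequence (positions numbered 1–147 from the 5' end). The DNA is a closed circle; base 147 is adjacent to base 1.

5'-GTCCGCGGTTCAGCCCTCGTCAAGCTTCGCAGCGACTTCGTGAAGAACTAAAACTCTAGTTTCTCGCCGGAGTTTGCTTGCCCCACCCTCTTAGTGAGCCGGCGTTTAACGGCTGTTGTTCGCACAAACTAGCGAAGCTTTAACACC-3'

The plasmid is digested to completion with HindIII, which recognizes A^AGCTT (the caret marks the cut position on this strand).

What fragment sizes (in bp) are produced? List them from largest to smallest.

HindIII sites (AAGCTT) start at positions 22, 135.
HindIII cuts after the first base of each site, so after positions 22, 135.
Circular molecule, 2 cuts → 2 fragments:
  23–135 → 113 bp
  136–147 then 1–22 → 12 + 22 = 34 bp
Sorted largest to smallest: 113, 34 bp.

113, 34 bp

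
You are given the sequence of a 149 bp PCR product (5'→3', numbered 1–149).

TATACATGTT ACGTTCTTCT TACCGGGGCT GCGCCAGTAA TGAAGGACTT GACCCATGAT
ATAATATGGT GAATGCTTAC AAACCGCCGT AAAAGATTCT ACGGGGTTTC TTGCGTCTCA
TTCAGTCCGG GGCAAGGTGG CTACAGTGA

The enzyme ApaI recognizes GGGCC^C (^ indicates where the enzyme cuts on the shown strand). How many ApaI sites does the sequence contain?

0

No occurrence of GGGCCC is present in the sequence.
ApaI does not cut: 0 sites.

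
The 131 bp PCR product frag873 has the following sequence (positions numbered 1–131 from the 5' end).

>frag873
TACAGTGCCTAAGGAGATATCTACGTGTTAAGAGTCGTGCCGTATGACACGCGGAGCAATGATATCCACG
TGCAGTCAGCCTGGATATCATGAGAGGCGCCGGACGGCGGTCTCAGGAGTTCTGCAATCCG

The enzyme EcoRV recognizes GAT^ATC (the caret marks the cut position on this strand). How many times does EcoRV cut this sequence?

3

GATATC occurs starting at positions 16, 61, 84.
EcoRV cuts at 3 sites.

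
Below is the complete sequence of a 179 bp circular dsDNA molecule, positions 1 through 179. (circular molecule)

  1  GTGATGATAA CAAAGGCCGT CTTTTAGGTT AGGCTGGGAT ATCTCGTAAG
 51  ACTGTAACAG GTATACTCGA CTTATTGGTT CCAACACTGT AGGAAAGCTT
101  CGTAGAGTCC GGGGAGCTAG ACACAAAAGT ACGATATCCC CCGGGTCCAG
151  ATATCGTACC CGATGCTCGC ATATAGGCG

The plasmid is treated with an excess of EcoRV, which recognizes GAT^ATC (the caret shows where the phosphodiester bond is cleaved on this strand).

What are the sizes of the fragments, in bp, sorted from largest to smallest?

95, 67, 17 bp

EcoRV sites (GATATC) start at positions 38, 133, 150.
EcoRV cuts after base 3 of each site, so after positions 40, 135, 152.
Circular molecule, 3 cuts → 3 fragments:
  41–135 → 95 bp
  136–152 → 17 bp
  153–179 then 1–40 → 27 + 40 = 67 bp
Sorted largest to smallest: 95, 67, 17 bp.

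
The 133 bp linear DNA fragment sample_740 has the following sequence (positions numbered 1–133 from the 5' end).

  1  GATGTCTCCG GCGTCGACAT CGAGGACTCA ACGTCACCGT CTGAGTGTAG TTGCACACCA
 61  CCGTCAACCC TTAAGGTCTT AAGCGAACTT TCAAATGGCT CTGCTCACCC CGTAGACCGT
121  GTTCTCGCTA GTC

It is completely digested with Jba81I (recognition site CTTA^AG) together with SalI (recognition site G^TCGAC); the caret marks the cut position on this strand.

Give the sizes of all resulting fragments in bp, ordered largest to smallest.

60, 52, 13, 8 bp

Jba81I sites (CTTAAG) start at positions 70, 78.
Jba81I cuts after base 4 of each site, so after positions 73, 81.
The SalI site (GTCGAC) starts at position 13.
SalI cuts after the first base of each site, so after position 13.
Combined cut positions: 13, 73, 81.
Linear molecule, 3 cuts → 4 fragments:
  1–13 → 13 bp
  14–73 → 60 bp
  74–81 → 8 bp
  82–133 → 52 bp
Sorted largest to smallest: 60, 52, 13, 8 bp.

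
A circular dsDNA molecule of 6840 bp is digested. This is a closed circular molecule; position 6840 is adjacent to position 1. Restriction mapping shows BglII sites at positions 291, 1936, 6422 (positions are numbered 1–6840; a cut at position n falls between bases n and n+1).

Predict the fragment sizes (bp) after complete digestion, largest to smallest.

4486, 1645, 709 bp

Circular molecule, 3 cuts → 3 fragments:
  1936 − 291 = 1645 bp
  6422 − 1936 = 4486 bp
  wrap: 6840 − 6422 + 291 = 709 bp
Sorted largest to smallest: 4486, 1645, 709 bp.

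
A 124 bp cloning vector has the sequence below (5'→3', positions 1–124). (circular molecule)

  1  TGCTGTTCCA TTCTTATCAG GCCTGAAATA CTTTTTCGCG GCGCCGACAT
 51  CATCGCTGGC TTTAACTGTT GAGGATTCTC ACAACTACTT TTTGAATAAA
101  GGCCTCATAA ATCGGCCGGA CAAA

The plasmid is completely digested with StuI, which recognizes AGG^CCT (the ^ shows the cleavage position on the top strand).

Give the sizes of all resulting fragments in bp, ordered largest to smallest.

StuI sites (AGGCCT) start at positions 19, 100.
StuI cuts after base 3 of each site, so after positions 21, 102.
Circular molecule, 2 cuts → 2 fragments:
  22–102 → 81 bp
  103–124 then 1–21 → 22 + 21 = 43 bp
Sorted largest to smallest: 81, 43 bp.

81, 43 bp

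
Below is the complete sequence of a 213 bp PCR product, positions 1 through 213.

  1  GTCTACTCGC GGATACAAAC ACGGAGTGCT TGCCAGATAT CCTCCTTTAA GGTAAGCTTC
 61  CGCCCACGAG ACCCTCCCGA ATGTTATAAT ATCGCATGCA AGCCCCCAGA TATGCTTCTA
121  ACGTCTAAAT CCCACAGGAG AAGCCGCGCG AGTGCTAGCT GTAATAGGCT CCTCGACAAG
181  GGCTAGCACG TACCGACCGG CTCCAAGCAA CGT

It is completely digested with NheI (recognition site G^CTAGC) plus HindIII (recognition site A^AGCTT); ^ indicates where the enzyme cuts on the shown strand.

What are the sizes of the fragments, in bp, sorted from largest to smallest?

100, 54, 31, 28 bp

NheI sites (GCTAGC) start at positions 154, 182.
NheI cuts after the first base of each site, so after positions 154, 182.
The HindIII site (AAGCTT) starts at position 54.
HindIII cuts after the first base of each site, so after position 54.
Combined cut positions: 54, 154, 182.
Linear molecule, 3 cuts → 4 fragments:
  1–54 → 54 bp
  55–154 → 100 bp
  155–182 → 28 bp
  183–213 → 31 bp
Sorted largest to smallest: 100, 54, 31, 28 bp.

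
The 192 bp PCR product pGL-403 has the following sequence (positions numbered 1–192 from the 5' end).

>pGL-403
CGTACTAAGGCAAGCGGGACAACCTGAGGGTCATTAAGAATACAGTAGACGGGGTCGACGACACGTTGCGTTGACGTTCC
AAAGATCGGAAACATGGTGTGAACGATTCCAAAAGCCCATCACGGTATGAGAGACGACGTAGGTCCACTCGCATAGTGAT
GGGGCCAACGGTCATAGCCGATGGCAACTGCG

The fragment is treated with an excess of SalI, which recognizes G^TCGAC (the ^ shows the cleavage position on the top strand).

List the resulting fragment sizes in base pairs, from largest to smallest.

138, 54 bp

The SalI site (GTCGAC) starts at position 54.
SalI cuts after the first base of each site, so after position 54.
Linear molecule, 1 cut → 2 fragments:
  1–54 → 54 bp
  55–192 → 138 bp
Sorted largest to smallest: 138, 54 bp.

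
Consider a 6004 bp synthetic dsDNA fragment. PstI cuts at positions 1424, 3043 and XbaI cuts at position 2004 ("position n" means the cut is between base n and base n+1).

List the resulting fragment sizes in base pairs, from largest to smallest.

2961, 1424, 1039, 580 bp

Combined cut positions (sorted): 1424, 2004, 3043.
Linear molecule, 3 cuts → 4 fragments:
  1424 − 0 = 1424 bp
  2004 − 1424 = 580 bp
  3043 − 2004 = 1039 bp
  6004 − 3043 = 2961 bp
Sorted largest to smallest: 2961, 1424, 1039, 580 bp.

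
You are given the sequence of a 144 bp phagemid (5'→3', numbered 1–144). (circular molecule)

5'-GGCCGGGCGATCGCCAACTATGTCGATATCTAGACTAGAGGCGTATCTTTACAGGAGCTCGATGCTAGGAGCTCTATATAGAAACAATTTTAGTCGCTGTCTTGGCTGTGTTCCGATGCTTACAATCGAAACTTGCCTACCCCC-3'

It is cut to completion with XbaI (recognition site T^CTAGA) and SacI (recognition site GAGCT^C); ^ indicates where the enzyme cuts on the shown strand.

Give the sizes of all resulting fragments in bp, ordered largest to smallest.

100, 30, 14 bp

The XbaI site (TCTAGA) starts at position 29.
XbaI cuts after the first base of each site, so after position 29.
SacI sites (GAGCTC) start at positions 55, 69.
SacI cuts after base 5 of each site (before the last base), so after positions 59, 73.
Combined cut positions: 29, 59, 73.
Circular molecule, 3 cuts → 3 fragments:
  30–59 → 30 bp
  60–73 → 14 bp
  74–144 then 1–29 → 71 + 29 = 100 bp
Sorted largest to smallest: 100, 30, 14 bp.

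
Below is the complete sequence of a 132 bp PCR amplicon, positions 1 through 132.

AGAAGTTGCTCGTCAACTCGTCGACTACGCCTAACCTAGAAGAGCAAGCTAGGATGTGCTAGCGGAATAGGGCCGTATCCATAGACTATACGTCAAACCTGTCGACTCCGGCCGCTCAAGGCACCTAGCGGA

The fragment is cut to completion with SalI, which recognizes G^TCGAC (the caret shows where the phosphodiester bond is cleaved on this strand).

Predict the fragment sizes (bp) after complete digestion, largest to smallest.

81, 31, 20 bp

SalI sites (GTCGAC) start at positions 20, 101.
SalI cuts after the first base of each site, so after positions 20, 101.
Linear molecule, 2 cuts → 3 fragments:
  1–20 → 20 bp
  21–101 → 81 bp
  102–132 → 31 bp
Sorted largest to smallest: 81, 31, 20 bp.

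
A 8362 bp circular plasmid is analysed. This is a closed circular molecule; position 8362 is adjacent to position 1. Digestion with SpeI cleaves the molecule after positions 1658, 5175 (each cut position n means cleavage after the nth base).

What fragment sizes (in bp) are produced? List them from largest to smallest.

4845, 3517 bp

Circular molecule, 2 cuts → 2 fragments:
  5175 − 1658 = 3517 bp
  wrap: 8362 − 5175 + 1658 = 4845 bp
Sorted largest to smallest: 4845, 3517 bp.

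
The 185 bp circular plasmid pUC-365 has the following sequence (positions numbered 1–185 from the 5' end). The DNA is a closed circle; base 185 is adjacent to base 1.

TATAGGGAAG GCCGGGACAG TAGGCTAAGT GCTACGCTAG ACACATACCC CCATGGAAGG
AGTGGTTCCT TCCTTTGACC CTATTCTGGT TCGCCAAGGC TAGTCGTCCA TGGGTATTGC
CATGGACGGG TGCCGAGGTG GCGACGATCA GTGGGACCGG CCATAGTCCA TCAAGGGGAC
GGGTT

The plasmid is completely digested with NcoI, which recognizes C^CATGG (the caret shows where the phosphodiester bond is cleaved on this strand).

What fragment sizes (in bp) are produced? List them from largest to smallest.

116, 57, 12 bp

NcoI sites (CCATGG) start at positions 51, 108, 120.
NcoI cuts after the first base of each site, so after positions 51, 108, 120.
Circular molecule, 3 cuts → 3 fragments:
  52–108 → 57 bp
  109–120 → 12 bp
  121–185 then 1–51 → 65 + 51 = 116 bp
Sorted largest to smallest: 116, 57, 12 bp.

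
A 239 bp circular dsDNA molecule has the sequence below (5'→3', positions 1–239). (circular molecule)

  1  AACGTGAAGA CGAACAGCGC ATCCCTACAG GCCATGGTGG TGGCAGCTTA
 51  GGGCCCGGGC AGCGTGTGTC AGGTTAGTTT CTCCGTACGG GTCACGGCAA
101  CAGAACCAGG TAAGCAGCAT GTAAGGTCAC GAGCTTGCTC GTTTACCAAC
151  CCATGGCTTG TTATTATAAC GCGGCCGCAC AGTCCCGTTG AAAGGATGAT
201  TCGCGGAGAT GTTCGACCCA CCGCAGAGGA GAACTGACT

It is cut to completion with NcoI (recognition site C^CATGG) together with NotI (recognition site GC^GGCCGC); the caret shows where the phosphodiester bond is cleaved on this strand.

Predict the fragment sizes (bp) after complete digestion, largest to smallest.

119, 99, 21 bp

NcoI sites (CCATGG) start at positions 32, 151.
NcoI cuts after the first base of each site, so after positions 32, 151.
The NotI site (GCGGCCGC) starts at position 171.
NotI cuts after base 2 of each site, so after position 172.
Combined cut positions: 32, 151, 172.
Circular molecule, 3 cuts → 3 fragments:
  33–151 → 119 bp
  152–172 → 21 bp
  173–239 then 1–32 → 67 + 32 = 99 bp
Sorted largest to smallest: 119, 99, 21 bp.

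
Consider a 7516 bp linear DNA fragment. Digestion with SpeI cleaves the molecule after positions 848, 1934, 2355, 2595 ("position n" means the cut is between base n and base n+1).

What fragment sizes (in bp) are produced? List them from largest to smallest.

4921, 1086, 848, 421, 240 bp

Linear molecule, 4 cuts → 5 fragments:
  848 − 0 = 848 bp
  1934 − 848 = 1086 bp
  2355 − 1934 = 421 bp
  2595 − 2355 = 240 bp
  7516 − 2595 = 4921 bp
Sorted largest to smallest: 4921, 1086, 848, 421, 240 bp.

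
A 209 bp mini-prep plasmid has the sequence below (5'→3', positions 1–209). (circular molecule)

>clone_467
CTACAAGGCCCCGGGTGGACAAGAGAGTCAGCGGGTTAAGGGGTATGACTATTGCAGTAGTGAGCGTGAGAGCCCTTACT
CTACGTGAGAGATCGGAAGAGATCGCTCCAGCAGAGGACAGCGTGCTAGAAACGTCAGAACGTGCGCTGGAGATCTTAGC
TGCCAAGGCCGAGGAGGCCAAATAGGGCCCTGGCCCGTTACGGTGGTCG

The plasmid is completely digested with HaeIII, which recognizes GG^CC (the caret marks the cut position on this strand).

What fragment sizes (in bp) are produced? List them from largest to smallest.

HaeIII sites (GGCC) start at positions 7, 167, 176, 186, 192.
HaeIII cuts after base 2 of each site, so after positions 8, 168, 177, 187, 193.
Circular molecule, 5 cuts → 5 fragments:
  9–168 → 160 bp
  169–177 → 9 bp
  178–187 → 10 bp
  188–193 → 6 bp
  194–209 then 1–8 → 16 + 8 = 24 bp
Sorted largest to smallest: 160, 24, 10, 9, 6 bp.

160, 24, 10, 9, 6 bp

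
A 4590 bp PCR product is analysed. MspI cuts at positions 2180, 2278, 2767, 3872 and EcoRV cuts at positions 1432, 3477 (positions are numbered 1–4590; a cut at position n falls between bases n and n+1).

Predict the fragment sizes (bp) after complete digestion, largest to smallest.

Combined cut positions (sorted): 1432, 2180, 2278, 2767, 3477, 3872.
Linear molecule, 6 cuts → 7 fragments:
  1432 − 0 = 1432 bp
  2180 − 1432 = 748 bp
  2278 − 2180 = 98 bp
  2767 − 2278 = 489 bp
  3477 − 2767 = 710 bp
  3872 − 3477 = 395 bp
  4590 − 3872 = 718 bp
Sorted largest to smallest: 1432, 748, 718, 710, 489, 395, 98 bp.

1432, 748, 718, 710, 489, 395, 98 bp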